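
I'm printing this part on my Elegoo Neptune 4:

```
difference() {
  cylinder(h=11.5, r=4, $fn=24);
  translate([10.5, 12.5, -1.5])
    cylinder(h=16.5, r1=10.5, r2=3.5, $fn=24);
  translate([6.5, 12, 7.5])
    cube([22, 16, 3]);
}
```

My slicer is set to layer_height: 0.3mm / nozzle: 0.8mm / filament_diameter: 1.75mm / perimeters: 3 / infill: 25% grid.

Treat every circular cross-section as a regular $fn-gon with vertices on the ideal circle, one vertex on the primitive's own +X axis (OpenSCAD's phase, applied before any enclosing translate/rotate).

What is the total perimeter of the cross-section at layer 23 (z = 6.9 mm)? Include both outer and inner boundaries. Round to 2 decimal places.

At z = 6.9 mm: the cylinder: section is a regular 24-gon, circumradius r=4 (perimeter = 2·24·4.000·sin(180°/24) = 25.06 mm); the cone at (10.5, 12.5) contributes a regular 24-gon of circumradius 6.936 (interpolated between r1=10.5 and r2=3.5 at t=0.509) (perimeter = 2·24·6.936·sin(180°/24) = 43.46 mm); the cube at (6.5, 12) is absent (z outside [7.5, 10.5]); Taking the first minus the rest: starting from the r=4 cylinder, the cone at (10.5, 12.5) misses the remaining region (no effect) — boundary = 25.06 mm. Overall, the cross-section is a single solid region. Total boundary length (outer) = 25.06 mm.

25.06 mm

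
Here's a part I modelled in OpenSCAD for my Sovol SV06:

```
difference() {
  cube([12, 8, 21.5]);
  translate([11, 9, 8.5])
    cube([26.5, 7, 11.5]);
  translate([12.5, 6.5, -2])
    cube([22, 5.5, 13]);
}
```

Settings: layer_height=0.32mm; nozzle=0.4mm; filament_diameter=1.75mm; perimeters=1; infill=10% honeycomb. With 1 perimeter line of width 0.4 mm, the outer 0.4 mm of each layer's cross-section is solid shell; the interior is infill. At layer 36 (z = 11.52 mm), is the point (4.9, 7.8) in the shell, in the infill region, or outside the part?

At z = 11.52 mm: the cube (footprint 12×8) is included at this height; the cube at (11, 9) (footprint 26.5×7) is included at this height; the cube at (12.5, 6.5) is absent (z outside [-2, 11]); Taking the first minus the rest: starting from the 12×8 cube, the 26.5×7 cube at (11, 9) misses the remaining region (no effect) — 1 connected region. Overall, the cross-section is a single solid region. The nearest boundary edge runs (0.00, 8.00)→(12.00, 8.00); distance from the point to it = 0.20 mm. The point is inside the cross-section, 0.20 mm from the nearest boundary — within the 0.4 mm shell band (1 × 0.4).

shell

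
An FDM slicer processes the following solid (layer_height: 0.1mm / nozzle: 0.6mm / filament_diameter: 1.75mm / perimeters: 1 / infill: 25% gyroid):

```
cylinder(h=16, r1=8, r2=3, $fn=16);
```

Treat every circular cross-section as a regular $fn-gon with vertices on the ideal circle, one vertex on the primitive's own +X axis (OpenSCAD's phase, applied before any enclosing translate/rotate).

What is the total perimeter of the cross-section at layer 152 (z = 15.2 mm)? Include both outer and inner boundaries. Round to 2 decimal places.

At z = 15.2 mm: the cone contributes a regular 16-gon of circumradius 3.250 (interpolated between r1=8 and r2=3 at t=0.950) (perimeter = 2·16·3.250·sin(180°/16) = 20.29 mm). Overall, the cross-section is a single solid region. Total boundary length (outer) = 20.29 mm.

20.29 mm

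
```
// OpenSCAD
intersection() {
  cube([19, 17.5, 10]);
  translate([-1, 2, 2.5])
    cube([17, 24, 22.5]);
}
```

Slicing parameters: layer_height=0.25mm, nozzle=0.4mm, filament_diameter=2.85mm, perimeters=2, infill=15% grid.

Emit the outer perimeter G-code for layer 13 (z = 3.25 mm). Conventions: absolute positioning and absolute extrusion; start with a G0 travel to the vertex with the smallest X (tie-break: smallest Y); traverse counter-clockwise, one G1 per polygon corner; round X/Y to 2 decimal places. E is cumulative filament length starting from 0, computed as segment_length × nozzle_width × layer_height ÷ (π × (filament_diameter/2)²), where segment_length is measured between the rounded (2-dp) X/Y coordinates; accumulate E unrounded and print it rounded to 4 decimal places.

G0 X0.00 Y2.00 Z3.25
G1 X16.00 Y2.00 E0.2508
G1 X16.00 Y17.50 E0.4938
G1 X0.00 Y17.50 E0.7446
G1 X0.00 Y2.00 E0.9876

At z = 3.25 mm: the cube (footprint 19×17.5) is included at this height; the cube at (-1, 2) is present — its section is the full 17×24 rectangle; After intersecting: the 17×24 cube at (-1, 2) partially overlaps the 19×17.5 cube; clipping to the common part keeps 248.00 mm² — 1 connected region. The outline is a single polygon with 4 vertices. Extrusion per mm of travel: 0.4 × 0.25 / (π × 1.425²) = 0.015675. Accumulating E over each segment gives final E = 0.9876.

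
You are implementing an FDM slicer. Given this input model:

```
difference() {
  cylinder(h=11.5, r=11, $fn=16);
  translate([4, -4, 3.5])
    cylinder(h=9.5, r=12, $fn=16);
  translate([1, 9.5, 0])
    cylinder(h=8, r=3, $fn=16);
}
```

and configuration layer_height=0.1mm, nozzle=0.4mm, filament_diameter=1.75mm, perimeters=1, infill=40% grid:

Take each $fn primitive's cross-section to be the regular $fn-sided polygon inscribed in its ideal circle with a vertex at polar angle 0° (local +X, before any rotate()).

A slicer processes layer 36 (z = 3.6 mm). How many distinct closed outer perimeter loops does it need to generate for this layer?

At z = 3.6 mm: the r=11 cylinder contributes a regular 16-gon of circumradius 11; the r=12 cylinder at (4, -4) contributes a regular 16-gon of circumradius 12; the r=3 cylinder at (1, 9.5) gives a regular 16-gon of circumradius 3 (constant along its height); Taking the first minus the rest: starting from the r=11 cylinder, the r=12 cylinder at (4, -4) partially overlaps it — only the 276.33 mm² overlap (of its 440.85 mm²) is removed, clipping the outline; the r=3 cylinder at (1, 9.5) partially overlaps it — only the 17.95 mm² overlap (of its 27.55 mm²) is removed, clipping the outline — 2 connected regions. The result has 2 disconnected regions.

2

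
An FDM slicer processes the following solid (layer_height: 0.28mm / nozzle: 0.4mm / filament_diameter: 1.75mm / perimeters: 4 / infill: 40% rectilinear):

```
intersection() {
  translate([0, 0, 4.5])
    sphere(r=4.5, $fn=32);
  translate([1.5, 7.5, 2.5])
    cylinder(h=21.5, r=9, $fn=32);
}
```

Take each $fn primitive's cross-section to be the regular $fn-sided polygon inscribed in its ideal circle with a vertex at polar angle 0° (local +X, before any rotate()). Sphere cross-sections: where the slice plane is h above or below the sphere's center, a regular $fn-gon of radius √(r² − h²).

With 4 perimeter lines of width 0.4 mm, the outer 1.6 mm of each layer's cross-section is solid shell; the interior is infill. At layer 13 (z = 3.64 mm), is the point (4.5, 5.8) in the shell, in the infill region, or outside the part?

At z = 3.64 mm: the r=4.5 sphere contributes a regular 32-gon of circumradius √(4.5²−0.86²) = 4.417; the r=9 cylinder at (1.5, 7.5) contributes a regular 32-gon of circumradius 9; Keeping only the common overlap: the r=9 cylinder at (1.5, 7.5) partially overlaps the r=4.5 sphere; clipping to the common part keeps 38.80 mm² — 1 connected region. Overall, the cross-section is a single solid region. The nearest boundary edge runs (2.45, 3.67)→(3.12, 3.12); distance from the point to it = 2.94 mm. The point is not inside any of the regions above, so it lies outside the cross-section (2.94 mm from the nearest boundary).

outside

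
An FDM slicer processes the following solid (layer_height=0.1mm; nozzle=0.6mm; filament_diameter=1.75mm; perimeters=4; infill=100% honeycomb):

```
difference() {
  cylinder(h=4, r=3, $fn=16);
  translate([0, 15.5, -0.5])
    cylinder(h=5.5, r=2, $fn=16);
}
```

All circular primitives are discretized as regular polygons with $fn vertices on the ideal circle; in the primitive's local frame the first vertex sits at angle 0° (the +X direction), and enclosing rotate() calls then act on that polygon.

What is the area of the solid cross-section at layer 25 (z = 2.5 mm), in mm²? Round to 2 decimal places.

At z = 2.5 mm: the r=3 cylinder gives a regular 16-gon of circumradius 3 (constant along its height) (area = (16/2)·3.000²·sin(360°/16) = 27.55 mm²); the r=2 cylinder at (0, 15.5) gives a regular 16-gon of circumradius 2 (constant along its height) (area = (16/2)·2.000²·sin(360°/16) = 12.25 mm²); After the difference (first − rest): starting from the r=3 cylinder (27.55 mm²), the r=2 cylinder at (0, 15.5) misses the remaining region (no effect) — area = 27.55 mm². Overall, the cross-section is a single solid region. Net area = 27.55 mm².

27.55 mm²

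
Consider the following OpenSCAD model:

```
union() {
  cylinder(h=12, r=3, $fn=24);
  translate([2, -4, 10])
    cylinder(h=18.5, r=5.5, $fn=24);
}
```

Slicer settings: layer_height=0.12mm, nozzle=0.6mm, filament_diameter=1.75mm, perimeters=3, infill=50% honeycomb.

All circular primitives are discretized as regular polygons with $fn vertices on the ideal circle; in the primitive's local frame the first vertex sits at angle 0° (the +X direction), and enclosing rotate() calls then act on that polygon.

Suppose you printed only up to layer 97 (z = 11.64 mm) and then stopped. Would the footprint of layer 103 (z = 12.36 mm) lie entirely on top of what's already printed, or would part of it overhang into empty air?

Compare the two slices. At z = 11.64: the r=3 cylinder contributes a regular 24-gon of circumradius 3 (area = (24/2)·3.000²·sin(360°/24) = 27.95 mm²); the r=5.5 cylinder at (2, -4) contributes a regular 24-gon of circumradius 5.5 (area = (24/2)·5.500²·sin(360°/24) = 93.95 mm²); Merging all regions: the regions partially overlap — summed areas 121.90 mm² minus the doubly-counted overlap 18.22 mm² gives 103.68 mm² — area = 103.68 mm². At z = 12.36: the cylinder is absent (z outside [0, 12]); the r=5.5 cylinder at (2, -4) gives a regular 24-gon of circumradius 5.5 (constant along its height) (area = (24/2)·5.500²·sin(360°/24) = 93.95 mm²); Combining (union): only the r=5.5 cylinder at (2, -4) is present, so the union is just that shape — area = 93.95 mm². Checking containment: the cross-section at z = 12.36 is a subset of the cross-section at z = 11.64.

entirely on top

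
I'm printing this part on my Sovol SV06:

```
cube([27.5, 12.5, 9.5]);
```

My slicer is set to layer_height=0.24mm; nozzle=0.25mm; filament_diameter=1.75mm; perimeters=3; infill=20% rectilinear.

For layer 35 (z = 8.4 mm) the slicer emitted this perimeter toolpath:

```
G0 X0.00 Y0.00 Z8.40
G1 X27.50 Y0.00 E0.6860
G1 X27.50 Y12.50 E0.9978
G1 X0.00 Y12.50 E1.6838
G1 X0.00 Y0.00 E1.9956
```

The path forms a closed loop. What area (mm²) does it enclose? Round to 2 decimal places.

343.75 mm²

Apply the shoelace formula to the sequence of (X, Y) vertices; enclosed area = 343.75 mm².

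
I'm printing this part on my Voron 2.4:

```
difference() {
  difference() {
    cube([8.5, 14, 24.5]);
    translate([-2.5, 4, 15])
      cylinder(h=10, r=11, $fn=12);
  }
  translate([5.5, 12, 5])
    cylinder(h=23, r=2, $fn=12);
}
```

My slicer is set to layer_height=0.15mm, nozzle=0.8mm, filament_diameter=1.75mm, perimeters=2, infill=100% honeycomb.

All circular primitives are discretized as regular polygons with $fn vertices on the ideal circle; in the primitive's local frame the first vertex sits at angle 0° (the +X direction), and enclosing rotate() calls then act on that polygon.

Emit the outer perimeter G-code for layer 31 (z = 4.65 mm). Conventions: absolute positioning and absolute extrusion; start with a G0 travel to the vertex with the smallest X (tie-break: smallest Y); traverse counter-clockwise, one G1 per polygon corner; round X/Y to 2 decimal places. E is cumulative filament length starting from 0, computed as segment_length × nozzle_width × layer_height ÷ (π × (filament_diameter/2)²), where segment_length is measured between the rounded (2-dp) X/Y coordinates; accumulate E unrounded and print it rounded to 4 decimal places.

At z = 4.65 mm: the 8.5×14 cube contributes its full rectangle; the cylinder at (-2.5, 4) does not reach this height (z outside [15, 25]); Subtracting the remaining from the first: none of the subtracted shapes is present at this height, so the 8.5×14 cube is unchanged — 1 connected region; the cylinder at (5.5, 12) is absent (z outside [5, 28]); Taking the first minus the rest: none of the subtracted shapes is present at this height, so the result so far is unchanged — 1 connected region. The outline is a single polygon with 4 vertices. Extrusion per mm of travel: 0.8 × 0.15 / (π × 0.875²) = 0.049890. Accumulating E over each segment gives final E = 2.2451.

G0 X0.00 Y0.00 Z4.65
G1 X8.50 Y0.00 E0.4241
G1 X8.50 Y14.00 E1.1225
G1 X0.00 Y14.00 E1.5466
G1 X0.00 Y0.00 E2.2451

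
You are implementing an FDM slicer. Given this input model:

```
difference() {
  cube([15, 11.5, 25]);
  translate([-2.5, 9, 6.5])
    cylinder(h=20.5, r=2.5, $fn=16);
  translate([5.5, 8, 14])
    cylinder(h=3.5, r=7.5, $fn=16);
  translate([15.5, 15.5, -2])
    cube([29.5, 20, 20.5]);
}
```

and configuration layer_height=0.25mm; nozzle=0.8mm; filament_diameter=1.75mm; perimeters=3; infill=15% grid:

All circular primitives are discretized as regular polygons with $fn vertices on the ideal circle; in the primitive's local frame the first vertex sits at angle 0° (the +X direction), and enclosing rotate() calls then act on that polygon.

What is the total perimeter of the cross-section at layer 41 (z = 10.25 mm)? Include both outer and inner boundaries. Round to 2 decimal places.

At z = 10.25 mm: the cube is present — its section is the full 15×11.5 rectangle (perimeter 53.00 mm); the r=2.5 cylinder at (-2.5, 9) gives a regular 16-gon of circumradius 2.5 (constant along its height) (perimeter = 2·16·2.500·sin(180°/16) = 15.61 mm); the cylinder at (5.5, 8) is absent (z outside [14, 17.5]); the 29.5×20 cube at (15.5, 15.5) contributes its full rectangle (perimeter 99.00 mm); After the difference (first − rest): starting from the 15×11.5 cube, the r=2.5 cylinder at (-2.5, 9) misses the remaining region (no effect); the 29.5×20 cube at (15.5, 15.5) misses the remaining region (no effect) — boundary = 53.00 mm. Overall, the cross-section is a single solid region. Total boundary length (outer) = 53.00 mm.

53.00 mm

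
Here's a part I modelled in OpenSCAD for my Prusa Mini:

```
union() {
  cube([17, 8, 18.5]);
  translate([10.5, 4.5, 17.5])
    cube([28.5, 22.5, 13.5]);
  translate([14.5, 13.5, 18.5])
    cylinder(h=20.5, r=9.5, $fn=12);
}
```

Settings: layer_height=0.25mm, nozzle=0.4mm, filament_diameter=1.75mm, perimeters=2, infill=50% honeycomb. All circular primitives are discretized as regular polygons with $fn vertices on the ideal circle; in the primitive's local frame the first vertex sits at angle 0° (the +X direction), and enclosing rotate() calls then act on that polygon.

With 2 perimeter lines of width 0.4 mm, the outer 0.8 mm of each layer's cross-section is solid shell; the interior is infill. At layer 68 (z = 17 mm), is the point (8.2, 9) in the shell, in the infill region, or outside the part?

outside

At z = 17 mm: the cube (footprint 17×8) is included at this height; the cube at (10.5, 4.5) is absent (z outside [17.5, 31]); the cylinder at (14.5, 13.5) is not intersected at this z (z outside [18.5, 39]); Combining (union): only the 17×8 cube is present, so the union is just that shape — 1 connected region. Overall, the cross-section is a single solid region. The nearest boundary edge runs (17.00, 8.00)→(0.00, 8.00); distance from the point to it = 1.00 mm. The point is not inside any of the regions above, so it lies outside the cross-section (1.00 mm from the nearest boundary).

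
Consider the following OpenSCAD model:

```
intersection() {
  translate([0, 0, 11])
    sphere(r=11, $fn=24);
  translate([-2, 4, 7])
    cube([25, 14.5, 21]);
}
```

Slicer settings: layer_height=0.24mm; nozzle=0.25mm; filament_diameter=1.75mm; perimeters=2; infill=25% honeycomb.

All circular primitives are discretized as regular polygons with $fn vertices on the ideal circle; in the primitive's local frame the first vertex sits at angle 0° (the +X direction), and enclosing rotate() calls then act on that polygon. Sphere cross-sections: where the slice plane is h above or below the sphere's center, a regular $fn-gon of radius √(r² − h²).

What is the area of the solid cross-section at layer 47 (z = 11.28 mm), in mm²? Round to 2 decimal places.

At z = 11.28 mm: the r=11 sphere slices to a regular 24-gon of circumradius 10.996 (√(r²−h²) with h=0.28 from center) (area = (24/2)·10.996²·sin(360°/24) = 375.56 mm²); the 25×14.5 cube at (-2, 4) contributes its full rectangle (area 362.50 mm²); After intersecting: the 25×14.5 cube at (-2, 4) partially overlaps the r=11 sphere; clipping to the common part keeps 64.88 mm² — area = 64.88 mm². Overall, the cross-section is a single solid region. Net area = 64.88 mm².

64.88 mm²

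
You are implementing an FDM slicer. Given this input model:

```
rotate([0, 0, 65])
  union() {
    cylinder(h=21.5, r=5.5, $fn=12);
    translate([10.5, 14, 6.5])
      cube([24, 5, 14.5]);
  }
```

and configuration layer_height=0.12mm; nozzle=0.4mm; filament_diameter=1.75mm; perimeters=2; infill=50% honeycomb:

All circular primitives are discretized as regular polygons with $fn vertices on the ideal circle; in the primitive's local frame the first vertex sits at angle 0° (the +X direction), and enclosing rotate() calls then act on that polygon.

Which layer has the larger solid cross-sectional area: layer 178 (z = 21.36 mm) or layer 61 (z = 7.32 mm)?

Layer 178 (z = 21.36): the r=5.5 cylinder gives a regular 12-gon of circumradius 5.5 (constant along its height) (area = (12/2)·5.500²·sin(360°/12) = 90.75 mm²); the cube at (10.5, 14) is absent (z outside [6.5, 21]); Merging all regions: only the r=5.5 cylinder is present, so the union is just that shape — area = 90.75 mm²; (rotated 65° about Z; rotation is an isometry so areas/perimeters/island counts are preserved). So its area = 90.75 mm². Layer 61 (z = 7.32): the r=5.5 cylinder contributes a regular 12-gon of circumradius 5.5 (area = (12/2)·5.500²·sin(360°/12) = 90.75 mm²); the cube at (10.5, 14) is present — its section is the full 24×5 rectangle (area 120.00 mm²); Taking the union: the 2 present regions are separate (no shared area or edge), so areas and boundary lengths simply add and each stays a separate island — area = 210.75 mm²; (whole slice rotated 65° about Z — lengths, areas and connectivity unchanged). So its area = 210.75 mm². Layer 61 is larger (210.75 vs 90.75 mm²).

layer 61 (z = 7.32 mm)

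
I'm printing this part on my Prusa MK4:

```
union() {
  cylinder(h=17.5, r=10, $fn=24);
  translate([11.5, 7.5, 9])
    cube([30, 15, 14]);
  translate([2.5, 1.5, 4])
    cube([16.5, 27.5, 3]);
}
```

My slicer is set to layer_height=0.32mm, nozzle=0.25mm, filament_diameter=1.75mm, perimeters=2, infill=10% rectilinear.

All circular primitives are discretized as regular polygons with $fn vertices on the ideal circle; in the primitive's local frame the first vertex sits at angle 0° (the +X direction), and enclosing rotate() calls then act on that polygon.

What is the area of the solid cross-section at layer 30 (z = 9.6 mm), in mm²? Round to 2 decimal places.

760.58 mm²

At z = 9.6 mm: the cylinder: section is a regular 24-gon, circumradius r=10 (area = (24/2)·10.000²·sin(360°/24) = 310.58 mm²); the cube at (11.5, 7.5) is present — its section is the full 30×15 rectangle (area 450.00 mm²); the cube at (2.5, 1.5) is absent (z outside [4, 7]); Merging all regions: the 2 present regions are separate (no shared area or edge), so areas and boundary lengths simply add and each stays a separate island — area = 760.58 mm². Overall, the cross-section has 2 separate islands. Net area = 760.58 mm².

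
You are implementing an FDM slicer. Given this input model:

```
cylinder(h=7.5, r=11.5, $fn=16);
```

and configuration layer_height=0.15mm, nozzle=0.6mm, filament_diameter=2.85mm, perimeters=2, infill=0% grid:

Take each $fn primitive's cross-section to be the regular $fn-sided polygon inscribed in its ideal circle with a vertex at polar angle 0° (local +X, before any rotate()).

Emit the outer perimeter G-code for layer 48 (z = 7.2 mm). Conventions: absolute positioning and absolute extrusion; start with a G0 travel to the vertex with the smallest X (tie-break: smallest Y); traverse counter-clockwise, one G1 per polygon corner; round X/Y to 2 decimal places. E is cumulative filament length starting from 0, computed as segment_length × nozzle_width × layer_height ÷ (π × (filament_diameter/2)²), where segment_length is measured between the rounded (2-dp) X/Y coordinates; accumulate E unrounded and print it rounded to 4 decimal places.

G0 X-11.50 Y0.00 Z7.20
G1 X-10.62 Y-4.40 E0.0633
G1 X-8.13 Y-8.13 E0.1266
G1 X-4.40 Y-10.62 E0.1898
G1 X0.00 Y-11.50 E0.2531
G1 X4.40 Y-10.62 E0.3165
G1 X8.13 Y-8.13 E0.3797
G1 X10.62 Y-4.40 E0.4430
G1 X11.50 Y0.00 E0.5063
G1 X10.62 Y4.40 E0.5696
G1 X8.13 Y8.13 E0.6329
G1 X4.40 Y10.62 E0.6961
G1 X0.00 Y11.50 E0.7594
G1 X-4.40 Y10.62 E0.8228
G1 X-8.13 Y8.13 E0.8860
G1 X-10.62 Y4.40 E0.9493
G1 X-11.50 Y0.00 E1.0126

At z = 7.2 mm: the r=11.5 cylinder gives a regular 16-gon of circumradius 11.5 (constant along its height). The outline is a single polygon with 16 vertices. Extrusion per mm of travel: 0.6 × 0.15 / (π × 1.425²) = 0.014108. Accumulating E over each segment gives final E = 1.0126.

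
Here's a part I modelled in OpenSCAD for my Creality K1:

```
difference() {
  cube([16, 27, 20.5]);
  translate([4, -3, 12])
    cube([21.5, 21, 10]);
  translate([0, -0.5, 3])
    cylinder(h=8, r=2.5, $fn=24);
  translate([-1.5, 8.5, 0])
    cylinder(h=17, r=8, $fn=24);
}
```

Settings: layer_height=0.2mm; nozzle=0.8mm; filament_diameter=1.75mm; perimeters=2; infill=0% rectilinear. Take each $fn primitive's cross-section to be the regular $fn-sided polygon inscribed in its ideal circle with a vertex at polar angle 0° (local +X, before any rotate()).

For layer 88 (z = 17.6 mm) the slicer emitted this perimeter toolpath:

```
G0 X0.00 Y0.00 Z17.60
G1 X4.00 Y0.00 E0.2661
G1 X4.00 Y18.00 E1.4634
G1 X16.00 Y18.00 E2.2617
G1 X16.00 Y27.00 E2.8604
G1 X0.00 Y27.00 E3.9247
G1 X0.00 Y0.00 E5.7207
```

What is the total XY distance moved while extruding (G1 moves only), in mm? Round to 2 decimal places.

86.00 mm

Sum the Euclidean lengths of each G1 segment: total = 86.00 mm.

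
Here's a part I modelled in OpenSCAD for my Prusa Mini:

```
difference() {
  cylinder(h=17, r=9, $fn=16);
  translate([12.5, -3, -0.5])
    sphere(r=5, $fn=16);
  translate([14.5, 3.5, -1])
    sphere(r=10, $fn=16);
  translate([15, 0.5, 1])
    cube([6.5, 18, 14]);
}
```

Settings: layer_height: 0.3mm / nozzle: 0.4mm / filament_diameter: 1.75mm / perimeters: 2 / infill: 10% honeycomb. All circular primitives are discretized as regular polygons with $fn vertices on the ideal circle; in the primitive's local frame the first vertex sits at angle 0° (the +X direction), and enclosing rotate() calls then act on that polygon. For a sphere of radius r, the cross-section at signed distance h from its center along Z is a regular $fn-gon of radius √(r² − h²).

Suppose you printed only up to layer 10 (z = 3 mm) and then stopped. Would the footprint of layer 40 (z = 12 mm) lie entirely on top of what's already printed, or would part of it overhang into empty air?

Compare the two slices. At z = 3: the r=9 cylinder gives a regular 16-gon of circumradius 9 (constant along its height) (area = (16/2)·9.000²·sin(360°/16) = 247.98 mm²); the sphere at (12.5, -3): section is a regular 16-gon, circumradius = √(r²−h²) = √(5²−3.5²) = 3.571 (area = (16/2)·3.571²·sin(360°/16) = 39.03 mm²); the r=10 sphere at (14.5, 3.5) slices to a regular 16-gon of circumradius 9.165 (√(r²−h²) with h=4 from center) (area = (16/2)·9.165²·sin(360°/16) = 257.16 mm²); the cube at (15, 0.5) is present — its section is the full 6.5×18 rectangle (area 117.00 mm²); After the difference (first − rest): starting from the r=9 cylinder (247.98 mm²), the r=5 sphere at (12.5, -3) misses the remaining region (no effect); the r=10 sphere at (14.5, 3.5) partially overlaps it — only the 20.38 mm² overlap (of its 257.16 mm²) is removed, clipping the outline; the 6.5×18 cube at (15, 0.5) misses the remaining region (no effect) — area = 227.60 mm². At z = 12: the r=9 cylinder gives a regular 16-gon of circumradius 9 (constant along its height) (area = (16/2)·9.000²·sin(360°/16) = 247.98 mm²); the sphere at (12.5, -3) is absent (|z−center|=12.500 > r=5); the sphere at (14.5, 3.5) does not reach this height (|z−center|=13.000 > r=10); the cube at (15, 0.5) is present — its section is the full 6.5×18 rectangle (area 117.00 mm²); Taking the first minus the rest: starting from the r=9 cylinder (247.98 mm²), the 6.5×18 cube at (15, 0.5) misses the remaining region (no effect) — area = 247.98 mm². Checking containment: at z = 12 the cross-section extends beyond the z = 3 cross-section by about 20.38 mm².

part overhangs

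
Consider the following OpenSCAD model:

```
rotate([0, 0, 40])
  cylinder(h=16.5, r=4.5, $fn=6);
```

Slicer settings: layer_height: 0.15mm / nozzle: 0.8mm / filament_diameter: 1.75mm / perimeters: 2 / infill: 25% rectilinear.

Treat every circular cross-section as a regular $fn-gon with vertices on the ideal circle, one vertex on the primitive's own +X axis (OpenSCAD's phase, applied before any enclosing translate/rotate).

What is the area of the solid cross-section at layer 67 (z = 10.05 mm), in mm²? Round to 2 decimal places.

At z = 10.05 mm: the r=4.5 cylinder contributes a regular 6-gon of circumradius 4.5 (area = (6/2)·4.500²·sin(360°/6) = 52.61 mm²); (rotated 40° about Z; rotation is an isometry so areas/perimeters/island counts are preserved). Overall, the cross-section is a single solid region. Net area = 52.61 mm².

52.61 mm²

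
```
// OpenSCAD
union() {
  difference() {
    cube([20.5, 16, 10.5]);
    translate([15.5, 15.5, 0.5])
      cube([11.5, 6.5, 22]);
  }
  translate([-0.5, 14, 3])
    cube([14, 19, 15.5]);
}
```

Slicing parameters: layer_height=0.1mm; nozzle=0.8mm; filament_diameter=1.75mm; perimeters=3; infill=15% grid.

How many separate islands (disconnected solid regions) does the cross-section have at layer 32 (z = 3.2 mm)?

At z = 3.2 mm: the 20.5×16 cube contributes its full rectangle; the cube at (15.5, 15.5) is present — its section is the full 11.5×6.5 rectangle; Taking the first minus the rest: starting from the 20.5×16 cube, the 11.5×6.5 cube at (15.5, 15.5) partially overlaps it — only the 2.50 mm² overlap (of its 74.75 mm²) is removed, clipping the outline — 1 connected region; the cube at (-0.5, 14) (footprint 14×19) is included at this height; Combining (union): the regions partially overlap (shared area 27.00 mm²), so overlapping operands fuse into one piece — 1 connected region. Overall, the cross-section is a single solid region. Island count = 1.

1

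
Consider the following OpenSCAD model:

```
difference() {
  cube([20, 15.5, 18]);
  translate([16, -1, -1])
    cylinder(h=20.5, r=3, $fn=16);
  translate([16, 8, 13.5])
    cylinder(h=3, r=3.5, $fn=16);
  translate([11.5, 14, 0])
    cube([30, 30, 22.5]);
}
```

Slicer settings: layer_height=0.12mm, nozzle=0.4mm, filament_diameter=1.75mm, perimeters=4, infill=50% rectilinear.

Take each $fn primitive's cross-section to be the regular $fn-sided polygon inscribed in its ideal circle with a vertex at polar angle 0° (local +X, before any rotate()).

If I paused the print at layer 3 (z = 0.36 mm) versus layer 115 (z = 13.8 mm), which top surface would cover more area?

layer 3 (z = 0.36 mm)

Layer 3 (z = 0.36): the cube is present — its section is the full 20×15.5 rectangle (area 310.00 mm²); the r=3 cylinder at (16, -1) contributes a regular 16-gon of circumradius 3 (area = (16/2)·3.000²·sin(360°/16) = 27.55 mm²); the cylinder at (16, 8) is not intersected at this z (z outside [13.5, 16.5]); the cube at (11.5, 14) (footprint 30×30) is included at this height (area 900.00 mm²); Taking the first minus the rest: starting from the 20×15.5 cube (310.00 mm²), the r=3 cylinder at (16, -1) partially overlaps it — only the 7.98 mm² overlap (of its 27.55 mm²) is removed, clipping the outline; the 30×30 cube at (11.5, 14) partially overlaps it — only the 12.75 mm² overlap (of its 900.00 mm²) is removed, clipping the outline — area = 289.27 mm². So its area = 289.27 mm². Layer 115 (z = 13.8): the cube is present — its section is the full 20×15.5 rectangle (area 310.00 mm²); the r=3 cylinder at (16, -1) gives a regular 16-gon of circumradius 3 (constant along its height) (area = (16/2)·3.000²·sin(360°/16) = 27.55 mm²); the r=3.5 cylinder at (16, 8) gives a regular 16-gon of circumradius 3.5 (constant along its height) (area = (16/2)·3.500²·sin(360°/16) = 37.50 mm²); the 30×30 cube at (11.5, 14) contributes its full rectangle (area 900.00 mm²); Taking the first minus the rest: starting from the 20×15.5 cube (310.00 mm²), the r=3 cylinder at (16, -1) partially overlaps it — only the 7.98 mm² overlap (of its 27.55 mm²) is removed, clipping the outline; the r=3.5 cylinder at (16, 8) lies wholly inside it (removes its full 37.50 mm² and its 21.85 mm outline becomes a hole wall); the 30×30 cube at (11.5, 14) partially overlaps it — only the 12.75 mm² overlap (of its 900.00 mm²) is removed, clipping the outline — area = 251.77 mm². So its area = 251.77 mm². Layer 3 is larger (289.27 vs 251.77 mm²).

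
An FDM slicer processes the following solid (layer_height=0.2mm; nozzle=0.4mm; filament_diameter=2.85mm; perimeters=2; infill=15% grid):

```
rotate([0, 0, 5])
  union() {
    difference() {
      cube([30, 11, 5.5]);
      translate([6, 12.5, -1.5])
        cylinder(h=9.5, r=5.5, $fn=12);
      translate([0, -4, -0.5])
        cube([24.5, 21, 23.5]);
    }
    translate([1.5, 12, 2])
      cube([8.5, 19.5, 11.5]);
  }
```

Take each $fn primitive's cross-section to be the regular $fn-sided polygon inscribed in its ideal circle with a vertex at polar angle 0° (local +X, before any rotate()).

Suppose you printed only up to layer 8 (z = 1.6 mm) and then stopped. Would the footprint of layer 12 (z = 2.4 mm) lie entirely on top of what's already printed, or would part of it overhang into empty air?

Compare the two slices. At z = 1.6: the cube (footprint 30×11) is included at this height (area 330.00 mm²); the r=5.5 cylinder at (6, 12.5) contributes a regular 12-gon of circumradius 5.5 (area = (12/2)·5.500²·sin(360°/12) = 90.75 mm²); the cube at (0, -4) (footprint 24.5×21) is included at this height (area 514.50 mm²); After the difference (first − rest): starting from the 30×11 cube (330.00 mm²), the r=5.5 cylinder at (6, 12.5) partially overlaps it — only the 29.48 mm² overlap (of its 90.75 mm²) is removed, clipping the outline; the 24.5×21 cube at (0, -4) partially overlaps it — only the 240.02 mm² overlap (of its 514.50 mm²) is removed, clipping the outline — area = 60.50 mm²; the cube at (1.5, 12) is not intersected at this z (z outside [2, 13.5]); Merging all regions: only the result so far is present, so the union is just that shape — area = 60.50 mm²; (whole slice rotated 5° about Z — lengths, areas and connectivity unchanged). At z = 2.4: the cube (footprint 30×11) is included at this height (area 330.00 mm²); the cylinder at (6, 12.5): section is a regular 12-gon, circumradius r=5.5 (area = (12/2)·5.500²·sin(360°/12) = 90.75 mm²); the 24.5×21 cube at (0, -4) contributes its full rectangle (area 514.50 mm²); After the difference (first − rest): starting from the 30×11 cube (330.00 mm²), the r=5.5 cylinder at (6, 12.5) partially overlaps it — only the 29.48 mm² overlap (of its 90.75 mm²) is removed, clipping the outline; the 24.5×21 cube at (0, -4) partially overlaps it — only the 240.02 mm² overlap (of its 514.50 mm²) is removed, clipping the outline — area = 60.50 mm²; the cube at (1.5, 12) (footprint 8.5×19.5) is included at this height (area 165.75 mm²); Combining (union): the 2 present regions are separate (no shared area or edge), so areas and boundary lengths simply add and each stays a separate island — area = 226.25 mm²; (whole slice rotated 5° about Z — lengths, areas and connectivity unchanged). Checking containment: at z = 2.4 the cross-section extends beyond the z = 1.6 cross-section by about 165.75 mm².

part overhangs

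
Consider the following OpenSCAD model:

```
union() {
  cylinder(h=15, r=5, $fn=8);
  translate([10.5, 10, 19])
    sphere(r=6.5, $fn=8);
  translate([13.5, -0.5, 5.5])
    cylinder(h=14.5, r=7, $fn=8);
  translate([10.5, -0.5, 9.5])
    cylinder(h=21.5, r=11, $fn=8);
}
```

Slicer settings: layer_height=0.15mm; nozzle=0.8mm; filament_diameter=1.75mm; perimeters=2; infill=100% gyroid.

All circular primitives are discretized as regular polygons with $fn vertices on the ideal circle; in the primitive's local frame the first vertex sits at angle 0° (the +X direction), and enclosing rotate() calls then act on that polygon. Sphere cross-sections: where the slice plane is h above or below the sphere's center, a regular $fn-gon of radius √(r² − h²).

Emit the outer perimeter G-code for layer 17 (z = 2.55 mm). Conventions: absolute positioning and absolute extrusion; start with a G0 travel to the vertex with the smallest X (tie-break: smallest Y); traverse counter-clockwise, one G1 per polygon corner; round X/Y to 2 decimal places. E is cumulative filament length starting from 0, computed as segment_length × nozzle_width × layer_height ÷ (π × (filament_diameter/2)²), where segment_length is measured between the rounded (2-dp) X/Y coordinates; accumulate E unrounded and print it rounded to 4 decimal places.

G0 X-5.00 Y0.00 Z2.55
G1 X-3.54 Y-3.54 E0.1910
G1 X0.00 Y-5.00 E0.3821
G1 X3.54 Y-3.54 E0.5731
G1 X5.00 Y0.00 E0.7642
G1 X3.54 Y3.54 E0.9552
G1 X0.00 Y5.00 E1.1463
G1 X-3.54 Y3.54 E1.3373
G1 X-5.00 Y0.00 E1.5283

At z = 2.55 mm: the r=5 cylinder contributes a regular 8-gon of circumradius 5; the sphere at (10.5, 10) is not intersected at this z (|z−center|=16.450 > r=6.5); the cylinder at (13.5, -0.5) is absent (z outside [5.5, 20]); the cylinder at (10.5, -0.5) does not reach this height (z outside [9.5, 31]); Combining (union): only the r=5 cylinder is present, so the union is just that shape — 1 connected region. The outline is a single polygon with 8 vertices. Extrusion per mm of travel: 0.8 × 0.15 / (π × 0.875²) = 0.049890. Accumulating E over each segment gives final E = 1.5283.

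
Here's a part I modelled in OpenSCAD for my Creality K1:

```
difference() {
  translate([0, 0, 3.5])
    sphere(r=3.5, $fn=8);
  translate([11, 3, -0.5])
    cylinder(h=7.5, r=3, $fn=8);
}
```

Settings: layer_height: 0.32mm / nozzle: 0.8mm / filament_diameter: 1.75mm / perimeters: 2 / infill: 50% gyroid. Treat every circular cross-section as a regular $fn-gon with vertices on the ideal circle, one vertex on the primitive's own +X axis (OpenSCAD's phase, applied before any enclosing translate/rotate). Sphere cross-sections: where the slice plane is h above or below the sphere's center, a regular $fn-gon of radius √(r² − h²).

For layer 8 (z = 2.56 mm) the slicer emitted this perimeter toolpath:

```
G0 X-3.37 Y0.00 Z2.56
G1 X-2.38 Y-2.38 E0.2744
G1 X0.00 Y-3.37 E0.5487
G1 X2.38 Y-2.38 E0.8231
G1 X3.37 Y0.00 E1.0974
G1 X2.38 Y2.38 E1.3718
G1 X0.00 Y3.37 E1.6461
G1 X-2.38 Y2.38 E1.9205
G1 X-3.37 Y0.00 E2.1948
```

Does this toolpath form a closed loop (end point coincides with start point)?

yes

Start point (G0): (-3.37, 0.00). End point (last G1): the path returns to the start — closed.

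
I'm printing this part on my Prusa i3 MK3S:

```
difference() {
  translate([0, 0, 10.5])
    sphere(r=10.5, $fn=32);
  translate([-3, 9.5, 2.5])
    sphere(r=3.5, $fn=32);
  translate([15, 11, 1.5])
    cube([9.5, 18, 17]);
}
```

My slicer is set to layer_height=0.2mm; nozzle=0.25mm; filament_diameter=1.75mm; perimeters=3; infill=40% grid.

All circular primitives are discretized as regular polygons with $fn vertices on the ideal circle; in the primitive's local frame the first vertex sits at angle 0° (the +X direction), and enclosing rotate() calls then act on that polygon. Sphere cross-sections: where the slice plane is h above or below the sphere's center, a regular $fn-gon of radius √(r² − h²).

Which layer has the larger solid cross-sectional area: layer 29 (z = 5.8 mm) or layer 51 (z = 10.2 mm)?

layer 51 (z = 10.2 mm)

Layer 29 (z = 5.8): the r=10.5 sphere contributes a regular 32-gon of circumradius √(10.5²−4.7²) = 9.389 (area = (32/2)·9.389²·sin(360°/32) = 275.19 mm²); the r=3.5 sphere at (-3, 9.5) contributes a regular 32-gon of circumradius √(3.5²−3.3²) = 1.166 (area = (32/2)·1.166²·sin(360°/32) = 4.25 mm²); the 9.5×18 cube at (15, 11) contributes its full rectangle (area 171.00 mm²); After the difference (first − rest): starting from the r=10.5 sphere (275.19 mm²), the r=3.5 sphere at (-3, 9.5) partially overlaps it — only the 0.75 mm² overlap (of its 4.25 mm²) is removed, clipping the outline; the 9.5×18 cube at (15, 11) misses the remaining region (no effect) — area = 274.43 mm². So its area = 274.43 mm². Layer 51 (z = 10.2): the r=10.5 sphere slices to a regular 32-gon of circumradius 10.496 (√(r²−h²) with h=0.3 from center) (area = (32/2)·10.496²·sin(360°/32) = 343.86 mm²); the sphere at (-3, 9.5) does not reach this height (|z−center|=7.700 > r=3.5); the cube at (15, 11) (footprint 9.5×18) is included at this height (area 171.00 mm²); Subtracting the remaining from the first: starting from the r=10.5 sphere (343.86 mm²), the 9.5×18 cube at (15, 11) misses the remaining region (no effect) — area = 343.86 mm². So its area = 343.86 mm². Layer 51 is larger (343.86 vs 274.43 mm²).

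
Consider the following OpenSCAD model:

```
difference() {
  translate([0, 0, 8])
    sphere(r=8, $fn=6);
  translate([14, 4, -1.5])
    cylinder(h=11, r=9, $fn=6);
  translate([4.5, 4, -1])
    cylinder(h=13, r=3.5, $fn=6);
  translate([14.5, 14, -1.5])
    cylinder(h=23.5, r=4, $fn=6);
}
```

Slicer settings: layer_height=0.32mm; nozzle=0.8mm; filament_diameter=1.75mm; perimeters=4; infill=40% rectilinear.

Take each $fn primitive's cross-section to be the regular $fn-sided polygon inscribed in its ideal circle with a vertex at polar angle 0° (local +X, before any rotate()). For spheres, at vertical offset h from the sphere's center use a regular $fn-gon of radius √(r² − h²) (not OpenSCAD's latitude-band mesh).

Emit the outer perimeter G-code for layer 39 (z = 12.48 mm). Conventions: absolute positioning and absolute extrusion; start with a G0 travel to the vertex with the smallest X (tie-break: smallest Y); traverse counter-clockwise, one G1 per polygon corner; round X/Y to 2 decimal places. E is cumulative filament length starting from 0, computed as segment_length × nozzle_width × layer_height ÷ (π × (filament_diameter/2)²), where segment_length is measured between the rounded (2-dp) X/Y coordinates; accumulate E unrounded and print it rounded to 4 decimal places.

At z = 12.48 mm: the sphere: section is a regular 6-gon, circumradius = √(r²−h²) = √(8²−4.48²) = 6.628; the cylinder at (14, 4) is not intersected at this z (z outside [-1.5, 9.5]); the cylinder at (4.5, 4) is not intersected at this z (z outside [-1, 12]); the r=4 cylinder at (14.5, 14) contributes a regular 6-gon of circumradius 4; Subtracting the remaining from the first: starting from the r=8 sphere, the r=4 cylinder at (14.5, 14) misses the remaining region (no effect) — 1 connected region. The outline is a single polygon with 6 vertices. Extrusion per mm of travel: 0.8 × 0.32 / (π × 0.875²) = 0.106432. Accumulating E over each segment gives final E = 4.2322.

G0 X-6.63 Y0.00 Z12.48
G1 X-3.31 Y-5.74 E0.7058
G1 X3.31 Y-5.74 E1.4103
G1 X6.63 Y0.00 E2.1161
G1 X3.31 Y5.74 E2.8218
G1 X-3.31 Y5.74 E3.5264
G1 X-6.63 Y0.00 E4.2322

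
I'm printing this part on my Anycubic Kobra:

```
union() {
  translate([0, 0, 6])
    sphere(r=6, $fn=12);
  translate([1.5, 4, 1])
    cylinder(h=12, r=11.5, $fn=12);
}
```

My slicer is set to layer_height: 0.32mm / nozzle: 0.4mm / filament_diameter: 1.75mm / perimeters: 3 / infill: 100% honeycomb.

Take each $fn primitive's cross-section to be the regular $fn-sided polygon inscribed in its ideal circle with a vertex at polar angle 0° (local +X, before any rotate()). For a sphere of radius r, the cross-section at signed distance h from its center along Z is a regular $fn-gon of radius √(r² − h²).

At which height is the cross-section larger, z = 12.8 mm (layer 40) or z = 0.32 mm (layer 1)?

Layer 40 (z = 12.8): the sphere does not reach this height (|z−center|=6.800 > r=6); the r=11.5 cylinder at (1.5, 4) gives a regular 12-gon of circumradius 11.5 (constant along its height) (area = (12/2)·11.500²·sin(360°/12) = 396.75 mm²); Taking the union: only the r=11.5 cylinder at (1.5, 4) is present, so the union is just that shape — area = 396.75 mm². So its area = 396.75 mm². Layer 1 (z = 0.32): the r=6 sphere slices to a regular 12-gon of circumradius 1.933 (√(r²−h²) with h=5.68 from center) (area = (12/2)·1.933²·sin(360°/12) = 11.21 mm²); the cylinder at (1.5, 4) does not reach this height (z outside [1, 13]); Taking the union: only the r=6 sphere is present, so the union is just that shape — area = 11.21 mm². So its area = 11.21 mm². Layer 40 is larger (396.75 vs 11.21 mm²).

layer 40 (z = 12.8 mm)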